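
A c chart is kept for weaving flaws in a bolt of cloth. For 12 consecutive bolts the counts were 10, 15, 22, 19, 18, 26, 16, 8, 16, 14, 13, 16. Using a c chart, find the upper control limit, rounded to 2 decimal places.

c̄ = (10 + 15 + 22 + 19 + 18 + 26 + 16 + 8 + 16 + 14 + 13 + 16) / 12 = 193 / 12 = 16.0833
UCL = c̄ + 3√c̄ = 16.0833 + 3 × √16.0833 = 16.0833 + 3 × 4.0104 = 28.1145

28.11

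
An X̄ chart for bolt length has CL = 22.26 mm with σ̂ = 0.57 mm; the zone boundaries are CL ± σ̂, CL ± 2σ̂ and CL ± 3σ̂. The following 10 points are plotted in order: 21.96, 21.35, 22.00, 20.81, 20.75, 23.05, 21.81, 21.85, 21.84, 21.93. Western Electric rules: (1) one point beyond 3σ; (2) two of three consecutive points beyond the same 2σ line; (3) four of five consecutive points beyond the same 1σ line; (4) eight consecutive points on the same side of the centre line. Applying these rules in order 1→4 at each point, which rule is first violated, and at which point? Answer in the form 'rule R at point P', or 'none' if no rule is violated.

Zone of each point (C = within 1σ̂, B = 1σ̂–2σ̂, A = 2σ̂–3σ̂, * = beyond 3σ̂; sign = side of CL): 1:-C, 2:-B, 3:-C, 4:-A, 5:-A, 6:+B, 7:-C, 8:-C, 9:-C, 10:-C
Rule 2 (two of three consecutive points beyond the same 2σ limit) is satisfied at point 5.

rule 2 at point 5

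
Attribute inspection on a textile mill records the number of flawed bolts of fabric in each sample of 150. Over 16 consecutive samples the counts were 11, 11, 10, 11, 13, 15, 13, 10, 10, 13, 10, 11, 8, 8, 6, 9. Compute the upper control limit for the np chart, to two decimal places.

19.96

p̄ = Σdᵢ / (k·n) = 169 / (16 × 150) = 0.07042
UCL = np̄ + 3·√(np̄(1−p̄)) = 10.5625 + 3 × √(10.5625×0.92958) = 10.5625 + 3 × 3.1335 = 19.9630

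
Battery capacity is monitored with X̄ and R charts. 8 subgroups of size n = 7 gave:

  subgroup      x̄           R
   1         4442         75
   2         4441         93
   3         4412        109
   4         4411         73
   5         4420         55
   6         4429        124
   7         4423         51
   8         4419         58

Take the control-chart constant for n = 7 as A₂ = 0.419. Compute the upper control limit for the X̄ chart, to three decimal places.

4458.040

X̄̄ = (4442 + 4441 + 4412 + 4411 + 4420 + 4429 + 4423 + 4419) / 8 = 35397.0000 / 8 = 4424.6250
R̄ = (75 + 93 + 109 + 73 + 55 + 124 + 51 + 58) / 8 = 638.0000 / 8 = 79.7500
UCL = X̄̄ + A₂·R̄ = 4424.6250 + 0.419 × 79.7500 = 4458.0403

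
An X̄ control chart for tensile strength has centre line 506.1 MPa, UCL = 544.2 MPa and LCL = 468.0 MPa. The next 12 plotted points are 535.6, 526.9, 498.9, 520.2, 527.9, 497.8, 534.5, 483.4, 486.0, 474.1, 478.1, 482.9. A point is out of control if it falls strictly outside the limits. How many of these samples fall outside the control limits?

All 12 points lie within [468.0, 544.2].

0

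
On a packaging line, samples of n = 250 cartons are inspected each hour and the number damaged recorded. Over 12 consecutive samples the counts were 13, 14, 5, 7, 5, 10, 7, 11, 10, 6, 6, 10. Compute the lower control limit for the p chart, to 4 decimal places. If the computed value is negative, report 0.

0.0000

p̄ = Σdᵢ / (k·n) = 104 / (12 × 250) = 0.03467
LCL = p̄ − 3·√(p̄(1−p̄)/n) = 0.03467 − 3 × 0.01157 = -0.00004 → 0 (negative, so LCL = 0)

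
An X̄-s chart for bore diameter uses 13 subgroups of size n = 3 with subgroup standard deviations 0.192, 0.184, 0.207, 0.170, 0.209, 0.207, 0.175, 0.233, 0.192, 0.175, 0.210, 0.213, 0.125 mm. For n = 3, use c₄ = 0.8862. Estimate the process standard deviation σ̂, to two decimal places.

0.22

s̄ = (0.192 + 0.184 + 0.207 + 0.170 + 0.209 + 0.207 + 0.175 + 0.233 + 0.192 + 0.175 + 0.210 + 0.213 + 0.125) / 13 = 0.1917
σ̂ = s̄ / c₄ = 0.1917 / 0.8862 = 0.2163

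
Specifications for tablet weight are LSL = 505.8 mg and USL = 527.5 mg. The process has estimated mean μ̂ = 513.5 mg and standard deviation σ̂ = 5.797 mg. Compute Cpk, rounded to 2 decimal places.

Cpu = (USL − μ̂) / (3σ̂) = (527.5 − 513.5) / (3 × 5.797) = 0.8050; Cpl = (μ̂ − LSL) / (3σ̂) = (513.5 − 505.8) / (3 × 5.797) = 0.4428; Cpk = min(Cpu, Cpl) = 0.4428

0.44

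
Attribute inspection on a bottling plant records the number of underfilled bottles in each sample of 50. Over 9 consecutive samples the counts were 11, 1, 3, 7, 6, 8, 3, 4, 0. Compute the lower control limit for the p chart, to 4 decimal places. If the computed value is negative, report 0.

p̄ = Σdᵢ / (k·n) = 43 / (9 × 50) = 0.09556
LCL = p̄ − 3·√(p̄(1−p̄)/n) = 0.09556 − 3 × 0.04158 = -0.02917 → 0 (negative, so LCL = 0)

0.0000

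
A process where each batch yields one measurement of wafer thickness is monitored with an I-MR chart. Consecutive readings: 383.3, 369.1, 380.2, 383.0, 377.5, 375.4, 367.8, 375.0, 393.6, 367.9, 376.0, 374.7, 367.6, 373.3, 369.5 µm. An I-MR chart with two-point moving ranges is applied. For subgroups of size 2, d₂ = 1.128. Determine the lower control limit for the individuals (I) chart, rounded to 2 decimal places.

352.65

X̄ = (383.3 + 369.1 + 380.2 + 383.0 + 377.5 + 375.4 + 367.8 + 375.0 + 393.6 + 367.9 + 376.0 + 374.7 + 367.6 + 373.3 + 369.5) / 15 = 375.5933
Moving ranges: 14.2, 11.1, 2.8, 5.5, 2.1, 7.6, 7.2, 18.6, 25.7, 8.1, 1.3, 7.1, 5.7, 3.8; M̄R̄ = 120.8000 / 14 = 8.6286
LCL = X̄ − 3·M̄R̄/d₂ = 375.5933 − 3 × 8.6286 / 1.128 = 352.6450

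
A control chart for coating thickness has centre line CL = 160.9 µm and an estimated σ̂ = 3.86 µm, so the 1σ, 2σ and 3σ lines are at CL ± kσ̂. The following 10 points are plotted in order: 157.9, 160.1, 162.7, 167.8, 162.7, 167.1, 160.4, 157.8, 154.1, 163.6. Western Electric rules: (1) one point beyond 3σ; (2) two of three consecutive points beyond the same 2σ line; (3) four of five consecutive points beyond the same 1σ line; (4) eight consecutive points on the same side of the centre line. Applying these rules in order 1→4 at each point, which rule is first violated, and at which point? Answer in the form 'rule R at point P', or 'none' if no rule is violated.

Zone of each point (C = within 1σ̂, B = 1σ̂–2σ̂, A = 2σ̂–3σ̂, * = beyond 3σ̂; sign = side of CL): 1:-C, 2:-C, 3:+C, 4:+B, 5:+C, 6:+B, 7:-C, 8:-C, 9:-B, 10:+C
No rule fires across all 10 points.

none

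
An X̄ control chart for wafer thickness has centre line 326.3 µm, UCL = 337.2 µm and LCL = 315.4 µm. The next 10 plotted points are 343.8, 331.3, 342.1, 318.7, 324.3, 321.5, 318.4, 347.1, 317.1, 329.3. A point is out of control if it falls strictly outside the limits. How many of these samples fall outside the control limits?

3

Compare each point to [315.4, 337.2]: sample 1 = 343.8 > UCL; sample 3 = 342.1 > UCL; sample 8 = 347.1 > UCL.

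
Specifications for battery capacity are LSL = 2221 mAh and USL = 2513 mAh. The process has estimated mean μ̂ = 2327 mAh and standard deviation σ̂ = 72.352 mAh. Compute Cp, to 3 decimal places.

Cp = (USL − LSL) / (6σ̂) = (2513 − 2221) / (6 × 72.352) = 292.0000 / 434.1120 = 0.6726

0.673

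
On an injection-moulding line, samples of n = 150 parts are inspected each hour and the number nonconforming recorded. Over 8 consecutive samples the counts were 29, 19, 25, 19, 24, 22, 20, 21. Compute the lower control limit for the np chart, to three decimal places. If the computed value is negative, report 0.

p̄ = Σdᵢ / (k·n) = 179 / (8 × 150) = 0.14917
LCL = np̄ − 3·√(np̄(1−p̄)) = 22.3750 − 3 × 4.3632 = 9.2854

9.285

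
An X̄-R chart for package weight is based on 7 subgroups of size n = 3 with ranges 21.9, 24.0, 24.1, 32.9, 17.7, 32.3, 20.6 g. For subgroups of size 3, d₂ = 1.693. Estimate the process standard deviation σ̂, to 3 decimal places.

R̄ = (21.9 + 24.0 + 24.1 + 32.9 + 17.7 + 32.3 + 20.6) / 7 = 24.7857
σ̂ = R̄ / d₂ = 24.7857 / 1.693 = 14.6401

14.640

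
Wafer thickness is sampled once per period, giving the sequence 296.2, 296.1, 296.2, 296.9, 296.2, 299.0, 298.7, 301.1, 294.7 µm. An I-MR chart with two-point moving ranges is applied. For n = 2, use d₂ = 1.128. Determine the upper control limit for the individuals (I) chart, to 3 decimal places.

X̄ = (296.2 + 296.1 + 296.2 + 296.9 + 296.2 + 299.0 + 298.7 + 301.1 + 294.7) / 9 = 297.2333
Moving ranges: 0.1, 0.1, 0.7, 0.7, 2.8, 0.3, 2.4, 6.4; M̄R̄ = 13.5000 / 8 = 1.6875
UCL = X̄ + 3·M̄R̄/d₂ = 297.2333 + 3 × 1.6875 / 1.128 = 301.7214

301.721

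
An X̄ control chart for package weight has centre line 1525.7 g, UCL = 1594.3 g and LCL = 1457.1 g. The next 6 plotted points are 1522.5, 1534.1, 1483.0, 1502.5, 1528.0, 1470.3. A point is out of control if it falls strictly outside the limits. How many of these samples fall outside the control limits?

All 6 points lie within [1457.1, 1594.3].

0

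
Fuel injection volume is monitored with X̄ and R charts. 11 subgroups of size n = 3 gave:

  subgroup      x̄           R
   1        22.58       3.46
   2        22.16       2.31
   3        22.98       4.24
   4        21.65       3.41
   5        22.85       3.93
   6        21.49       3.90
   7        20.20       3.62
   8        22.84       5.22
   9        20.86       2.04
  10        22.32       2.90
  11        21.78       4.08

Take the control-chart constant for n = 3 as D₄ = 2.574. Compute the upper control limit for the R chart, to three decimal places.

R̄ = (3.46 + 2.31 + 4.24 + 3.41 + 3.93 + 3.90 + 3.62 + 5.22 + 2.04 + 2.90 + 4.08) / 11 = 39.1100 / 11 = 3.5555
UCL_R = D₄·R̄ = 2.574 × 3.5555 = 9.1517

9.152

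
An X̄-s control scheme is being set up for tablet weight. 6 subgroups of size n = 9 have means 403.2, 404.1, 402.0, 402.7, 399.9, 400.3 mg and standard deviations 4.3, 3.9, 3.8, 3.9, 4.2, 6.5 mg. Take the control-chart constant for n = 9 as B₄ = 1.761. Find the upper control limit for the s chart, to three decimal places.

s̄ = (4.3 + 3.9 + 3.8 + 3.9 + 4.2 + 6.5) / 6 = 4.4333
UCL_s = B₄·s̄ = 1.761 × 4.4333 = 7.8071

7.807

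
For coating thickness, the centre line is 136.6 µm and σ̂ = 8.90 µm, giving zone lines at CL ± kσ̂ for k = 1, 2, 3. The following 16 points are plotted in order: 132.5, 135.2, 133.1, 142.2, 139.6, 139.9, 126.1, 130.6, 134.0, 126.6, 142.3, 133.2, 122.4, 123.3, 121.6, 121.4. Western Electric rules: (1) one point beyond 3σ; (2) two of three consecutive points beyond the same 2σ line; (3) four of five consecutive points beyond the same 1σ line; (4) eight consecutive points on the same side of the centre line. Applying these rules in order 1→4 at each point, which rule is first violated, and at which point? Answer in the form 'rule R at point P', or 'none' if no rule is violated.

Zone of each point (C = within 1σ̂, B = 1σ̂–2σ̂, A = 2σ̂–3σ̂, * = beyond 3σ̂; sign = side of CL): 1:-C, 2:-C, 3:-C, 4:+C, 5:+C, 6:+C, 7:-B, 8:-C, 9:-C, 10:-B, 11:+C, 12:-C, 13:-B, 14:-B, 15:-B, 16:-B
Rule 3 (four of five consecutive points beyond the same 1σ limit) is satisfied at point 16.

rule 3 at point 16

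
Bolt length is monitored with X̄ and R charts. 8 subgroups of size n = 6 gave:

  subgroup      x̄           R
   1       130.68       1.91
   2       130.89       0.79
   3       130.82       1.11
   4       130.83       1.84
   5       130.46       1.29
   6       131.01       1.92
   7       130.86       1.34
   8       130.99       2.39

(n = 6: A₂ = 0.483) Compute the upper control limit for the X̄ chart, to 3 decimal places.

131.578

X̄̄ = (130.68 + 130.89 + 130.82 + 130.83 + 130.46 + 131.01 + 130.86 + 130.99) / 8 = 1046.5400 / 8 = 130.8175
R̄ = (1.91 + 0.79 + 1.11 + 1.84 + 1.29 + 1.92 + 1.34 + 2.39) / 8 = 12.5900 / 8 = 1.5737
UCL = X̄̄ + A₂·R̄ = 130.8175 + 0.483 × 1.5737 = 131.5776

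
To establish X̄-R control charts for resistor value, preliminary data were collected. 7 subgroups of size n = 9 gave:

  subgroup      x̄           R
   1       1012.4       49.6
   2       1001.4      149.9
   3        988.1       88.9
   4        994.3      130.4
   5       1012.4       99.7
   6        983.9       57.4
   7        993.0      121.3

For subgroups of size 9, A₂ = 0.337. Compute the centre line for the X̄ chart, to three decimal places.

X̄̄ = (1012.4 + 1001.4 + 988.1 + 994.3 + 1012.4 + 983.9 + 993.0) / 7 = 6985.5000 / 7 = 997.9286
CL = X̄̄ = 997.9286

997.929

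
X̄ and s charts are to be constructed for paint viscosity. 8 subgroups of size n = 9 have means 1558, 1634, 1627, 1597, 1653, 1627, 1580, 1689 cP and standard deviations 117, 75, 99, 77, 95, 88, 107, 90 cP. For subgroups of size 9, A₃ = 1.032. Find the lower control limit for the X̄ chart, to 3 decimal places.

X̄̄ = (1558 + 1634 + 1627 + 1597 + 1653 + 1627 + 1580 + 1689) / 8 = 1620.6250
s̄ = (117 + 75 + 99 + 77 + 95 + 88 + 107 + 90) / 8 = 93.5000
LCL = X̄̄ − A₃·s̄ = 1620.6250 − 1.032 × 93.5000 = 1524.1330

1524.133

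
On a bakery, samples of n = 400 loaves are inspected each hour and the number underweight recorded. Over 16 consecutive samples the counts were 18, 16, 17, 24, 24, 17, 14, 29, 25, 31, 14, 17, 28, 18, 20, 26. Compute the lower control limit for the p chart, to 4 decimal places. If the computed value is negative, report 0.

p̄ = Σdᵢ / (k·n) = 338 / (16 × 400) = 0.05281
LCL = p̄ − 3·√(p̄(1−p̄)/n) = 0.05281 − 3 × 0.01118 = 0.01926

0.0193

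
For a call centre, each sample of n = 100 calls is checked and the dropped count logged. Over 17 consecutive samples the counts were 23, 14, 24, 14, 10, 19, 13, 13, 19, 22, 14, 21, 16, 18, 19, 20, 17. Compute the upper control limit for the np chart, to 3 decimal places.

28.788

p̄ = Σdᵢ / (k·n) = 296 / (17 × 100) = 0.17412
UCL = np̄ + 3·√(np̄(1−p̄)) = 17.4118 + 3 × √(17.4118×0.82588) = 17.4118 + 3 × 3.7921 = 28.7881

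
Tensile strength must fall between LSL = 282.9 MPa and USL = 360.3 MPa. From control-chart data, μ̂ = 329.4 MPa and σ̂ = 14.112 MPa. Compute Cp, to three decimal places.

Cp = (USL − LSL) / (6σ̂) = (360.3 − 282.9) / (6 × 14.112) = 77.4000 / 84.6720 = 0.9141

0.914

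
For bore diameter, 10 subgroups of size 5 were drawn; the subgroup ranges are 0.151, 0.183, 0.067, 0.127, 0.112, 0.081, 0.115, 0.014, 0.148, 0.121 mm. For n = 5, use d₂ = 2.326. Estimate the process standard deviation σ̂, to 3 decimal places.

0.048

R̄ = (0.151 + 0.183 + 0.067 + 0.127 + 0.112 + 0.081 + 0.115 + 0.014 + 0.148 + 0.121) / 10 = 0.1119
σ̂ = R̄ / d₂ = 0.1119 / 2.326 = 0.0481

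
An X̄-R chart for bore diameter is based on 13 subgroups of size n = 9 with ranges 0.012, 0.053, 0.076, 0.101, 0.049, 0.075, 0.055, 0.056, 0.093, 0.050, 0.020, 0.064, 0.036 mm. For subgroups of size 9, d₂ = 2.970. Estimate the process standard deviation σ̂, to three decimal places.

0.019

R̄ = (0.012 + 0.053 + 0.076 + 0.101 + 0.049 + 0.075 + 0.055 + 0.056 + 0.093 + 0.050 + 0.020 + 0.064 + 0.036) / 13 = 0.0569
σ̂ = R̄ / d₂ = 0.0569 / 2.970 = 0.0192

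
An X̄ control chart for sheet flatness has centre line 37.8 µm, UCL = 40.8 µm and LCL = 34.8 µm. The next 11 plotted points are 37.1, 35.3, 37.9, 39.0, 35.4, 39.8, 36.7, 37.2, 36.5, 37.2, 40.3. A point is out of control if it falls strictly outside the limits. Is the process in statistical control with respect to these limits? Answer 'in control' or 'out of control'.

in control

All 11 points lie within [34.8, 40.8].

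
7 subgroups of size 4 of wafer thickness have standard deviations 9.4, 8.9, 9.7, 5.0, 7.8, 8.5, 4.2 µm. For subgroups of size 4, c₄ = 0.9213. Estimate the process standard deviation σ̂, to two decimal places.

s̄ = (9.4 + 8.9 + 9.7 + 5.0 + 7.8 + 8.5 + 4.2) / 7 = 7.6429
σ̂ = s̄ / c₄ = 7.6429 / 0.9213 = 8.2957

8.30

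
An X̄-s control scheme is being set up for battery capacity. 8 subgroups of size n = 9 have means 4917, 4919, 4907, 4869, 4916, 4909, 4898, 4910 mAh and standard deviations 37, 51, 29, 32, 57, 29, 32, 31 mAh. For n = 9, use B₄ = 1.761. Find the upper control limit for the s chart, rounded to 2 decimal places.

65.60

s̄ = (37 + 51 + 29 + 32 + 57 + 29 + 32 + 31) / 8 = 37.2500
UCL_s = B₄·s̄ = 1.761 × 37.2500 = 65.5973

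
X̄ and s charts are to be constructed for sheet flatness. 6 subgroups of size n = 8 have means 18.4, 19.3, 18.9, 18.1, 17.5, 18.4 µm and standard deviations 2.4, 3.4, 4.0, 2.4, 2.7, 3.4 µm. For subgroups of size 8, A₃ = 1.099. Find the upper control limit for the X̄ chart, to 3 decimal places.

X̄̄ = (18.4 + 19.3 + 18.9 + 18.1 + 17.5 + 18.4) / 6 = 18.4333
s̄ = (2.4 + 3.4 + 4.0 + 2.4 + 2.7 + 3.4) / 6 = 3.0500
UCL = X̄̄ + A₃·s̄ = 18.4333 + 1.099 × 3.0500 = 21.7853

21.785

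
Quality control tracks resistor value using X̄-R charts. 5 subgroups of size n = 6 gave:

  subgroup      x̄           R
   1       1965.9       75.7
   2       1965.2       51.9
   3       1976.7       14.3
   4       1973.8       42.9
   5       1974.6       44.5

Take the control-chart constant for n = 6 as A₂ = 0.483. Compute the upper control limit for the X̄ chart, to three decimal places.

1993.390

X̄̄ = (1965.9 + 1965.2 + 1976.7 + 1973.8 + 1974.6) / 5 = 9856.2000 / 5 = 1971.2400
R̄ = (75.7 + 51.9 + 14.3 + 42.9 + 44.5) / 5 = 229.3000 / 5 = 45.8600
UCL = X̄̄ + A₂·R̄ = 1971.2400 + 0.483 × 45.8600 = 1993.3904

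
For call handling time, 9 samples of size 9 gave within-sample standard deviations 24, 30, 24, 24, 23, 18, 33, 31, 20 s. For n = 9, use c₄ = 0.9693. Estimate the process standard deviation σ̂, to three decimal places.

26.021

s̄ = (24 + 30 + 24 + 24 + 23 + 18 + 33 + 31 + 20) / 9 = 25.2222
σ̂ = s̄ / c₄ = 25.2222 / 0.9693 = 26.0211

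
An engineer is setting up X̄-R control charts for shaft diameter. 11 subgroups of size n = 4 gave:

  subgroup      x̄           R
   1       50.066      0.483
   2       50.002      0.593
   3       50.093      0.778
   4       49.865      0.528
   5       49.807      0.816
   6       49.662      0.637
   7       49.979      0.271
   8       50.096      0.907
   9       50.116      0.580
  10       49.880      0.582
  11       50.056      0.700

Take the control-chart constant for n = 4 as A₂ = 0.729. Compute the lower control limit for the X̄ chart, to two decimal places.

X̄̄ = (50.066 + 50.002 + 50.093 + 49.865 + 49.807 + 49.662 + 49.979 + 50.096 + 50.116 + 49.880 + 50.056) / 11 = 549.6220 / 11 = 49.9656
R̄ = (0.483 + 0.593 + 0.778 + 0.528 + 0.816 + 0.637 + 0.271 + 0.907 + 0.580 + 0.582 + 0.700) / 11 = 6.8750 / 11 = 0.6250
LCL = X̄̄ − A₂·R̄ = 49.9656 − 0.729 × 0.6250 = 49.5100

49.51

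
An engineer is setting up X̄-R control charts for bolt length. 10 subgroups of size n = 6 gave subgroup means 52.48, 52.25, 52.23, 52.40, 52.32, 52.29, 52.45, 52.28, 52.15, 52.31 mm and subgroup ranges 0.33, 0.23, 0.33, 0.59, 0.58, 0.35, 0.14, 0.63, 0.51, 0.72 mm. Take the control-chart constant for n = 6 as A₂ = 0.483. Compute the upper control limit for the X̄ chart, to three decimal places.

52.529

X̄̄ = (52.48 + 52.25 + 52.23 + 52.40 + 52.32 + 52.29 + 52.45 + 52.28 + 52.15 + 52.31) / 10 = 523.1600 / 10 = 52.3160
R̄ = (0.33 + 0.23 + 0.33 + 0.59 + 0.58 + 0.35 + 0.14 + 0.63 + 0.51 + 0.72) / 10 = 4.4100 / 10 = 0.4410
UCL = X̄̄ + A₂·R̄ = 52.3160 + 0.483 × 0.4410 = 52.5290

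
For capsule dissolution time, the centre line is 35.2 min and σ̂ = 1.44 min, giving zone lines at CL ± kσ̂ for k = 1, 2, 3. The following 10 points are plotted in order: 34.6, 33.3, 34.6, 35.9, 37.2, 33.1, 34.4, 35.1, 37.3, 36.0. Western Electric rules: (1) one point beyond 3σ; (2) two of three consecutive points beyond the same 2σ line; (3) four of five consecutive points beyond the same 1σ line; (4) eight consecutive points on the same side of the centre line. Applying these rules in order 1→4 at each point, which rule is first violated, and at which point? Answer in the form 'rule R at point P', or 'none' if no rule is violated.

none

Zone of each point (C = within 1σ̂, B = 1σ̂–2σ̂, A = 2σ̂–3σ̂, * = beyond 3σ̂; sign = side of CL): 1:-C, 2:-B, 3:-C, 4:+C, 5:+B, 6:-B, 7:-C, 8:-C, 9:+B, 10:+C
No rule fires across all 10 points.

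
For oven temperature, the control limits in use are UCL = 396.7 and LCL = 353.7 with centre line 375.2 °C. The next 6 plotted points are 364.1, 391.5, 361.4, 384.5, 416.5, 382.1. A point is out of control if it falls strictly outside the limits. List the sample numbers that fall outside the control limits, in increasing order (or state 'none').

Compare each point to [353.7, 396.7]: sample 5 = 416.5 > UCL.

5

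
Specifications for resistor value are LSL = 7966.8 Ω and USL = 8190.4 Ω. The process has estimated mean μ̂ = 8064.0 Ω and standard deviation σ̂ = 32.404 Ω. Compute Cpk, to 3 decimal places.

Cpu = (USL − μ̂) / (3σ̂) = (8190.4 − 8064.0) / (3 × 32.404) = 1.3003; Cpl = (μ̂ − LSL) / (3σ̂) = (8064.0 − 7966.8) / (3 × 32.404) = 0.9999; Cpk = min(Cpu, Cpl) = 0.9999

1.000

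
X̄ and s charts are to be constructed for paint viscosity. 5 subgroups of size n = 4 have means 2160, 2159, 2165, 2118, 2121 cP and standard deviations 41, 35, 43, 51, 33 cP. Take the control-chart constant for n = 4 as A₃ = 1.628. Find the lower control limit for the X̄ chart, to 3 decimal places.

X̄̄ = (2160 + 2159 + 2165 + 2118 + 2121) / 5 = 2144.6000
s̄ = (41 + 35 + 43 + 51 + 33) / 5 = 40.6000
LCL = X̄̄ − A₃·s̄ = 2144.6000 − 1.628 × 40.6000 = 2078.5032

2078.503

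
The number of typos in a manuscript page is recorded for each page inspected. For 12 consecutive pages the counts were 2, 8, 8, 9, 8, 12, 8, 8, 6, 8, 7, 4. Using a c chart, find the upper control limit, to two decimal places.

c̄ = (2 + 8 + 8 + 9 + 8 + 12 + 8 + 8 + 6 + 8 + 7 + 4) / 12 = 88 / 12 = 7.3333
UCL = c̄ + 3√c̄ = 7.3333 + 3 × √7.3333 = 7.3333 + 3 × 2.7080 = 15.4574

15.46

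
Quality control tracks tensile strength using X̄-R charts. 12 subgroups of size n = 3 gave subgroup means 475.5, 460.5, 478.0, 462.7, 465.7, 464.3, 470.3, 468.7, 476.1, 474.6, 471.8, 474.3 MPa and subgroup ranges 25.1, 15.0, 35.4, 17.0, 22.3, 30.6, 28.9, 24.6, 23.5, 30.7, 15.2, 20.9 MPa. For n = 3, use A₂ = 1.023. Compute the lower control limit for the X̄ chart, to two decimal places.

X̄̄ = (475.5 + 460.5 + 478.0 + 462.7 + 465.7 + 464.3 + 470.3 + 468.7 + 476.1 + 474.6 + 471.8 + 474.3) / 12 = 5642.5000 / 12 = 470.2083
R̄ = (25.1 + 15.0 + 35.4 + 17.0 + 22.3 + 30.6 + 28.9 + 24.6 + 23.5 + 30.7 + 15.2 + 20.9) / 12 = 289.2000 / 12 = 24.1000
LCL = X̄̄ − A₂·R̄ = 470.2083 − 1.023 × 24.1000 = 445.5540

445.55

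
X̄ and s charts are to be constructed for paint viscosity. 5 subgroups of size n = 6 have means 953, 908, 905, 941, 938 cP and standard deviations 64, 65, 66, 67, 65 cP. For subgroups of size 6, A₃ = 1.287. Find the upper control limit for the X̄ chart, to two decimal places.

1013.17

X̄̄ = (953 + 908 + 905 + 941 + 938) / 5 = 929.0000
s̄ = (64 + 65 + 66 + 67 + 65) / 5 = 65.4000
UCL = X̄̄ + A₃·s̄ = 929.0000 + 1.287 × 65.4000 = 1013.1698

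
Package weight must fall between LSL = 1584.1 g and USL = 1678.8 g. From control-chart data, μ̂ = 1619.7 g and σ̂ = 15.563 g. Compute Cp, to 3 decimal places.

1.014

Cp = (USL − LSL) / (6σ̂) = (1678.8 − 1584.1) / (6 × 15.563) = 94.7000 / 93.3780 = 1.0142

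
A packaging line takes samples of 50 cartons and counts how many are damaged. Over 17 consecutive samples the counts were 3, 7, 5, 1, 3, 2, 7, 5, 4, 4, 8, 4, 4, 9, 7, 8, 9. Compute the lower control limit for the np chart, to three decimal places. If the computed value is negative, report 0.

p̄ = Σdᵢ / (k·n) = 90 / (17 × 50) = 0.10588
LCL = np̄ − 3·√(np̄(1−p̄)) = 5.2941 − 3 × 2.1757 = -1.2329 → 0 (negative, so LCL = 0)

0.000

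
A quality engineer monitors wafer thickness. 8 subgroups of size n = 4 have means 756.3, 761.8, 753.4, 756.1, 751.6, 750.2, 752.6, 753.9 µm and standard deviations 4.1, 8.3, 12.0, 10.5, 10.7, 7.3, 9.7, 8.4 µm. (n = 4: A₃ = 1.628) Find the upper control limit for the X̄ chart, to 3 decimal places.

768.936

X̄̄ = (756.3 + 761.8 + 753.4 + 756.1 + 751.6 + 750.2 + 752.6 + 753.9) / 8 = 754.4875
s̄ = (4.1 + 8.3 + 12.0 + 10.5 + 10.7 + 7.3 + 9.7 + 8.4) / 8 = 8.8750
UCL = X̄̄ + A₃·s̄ = 754.4875 + 1.628 × 8.8750 = 768.9360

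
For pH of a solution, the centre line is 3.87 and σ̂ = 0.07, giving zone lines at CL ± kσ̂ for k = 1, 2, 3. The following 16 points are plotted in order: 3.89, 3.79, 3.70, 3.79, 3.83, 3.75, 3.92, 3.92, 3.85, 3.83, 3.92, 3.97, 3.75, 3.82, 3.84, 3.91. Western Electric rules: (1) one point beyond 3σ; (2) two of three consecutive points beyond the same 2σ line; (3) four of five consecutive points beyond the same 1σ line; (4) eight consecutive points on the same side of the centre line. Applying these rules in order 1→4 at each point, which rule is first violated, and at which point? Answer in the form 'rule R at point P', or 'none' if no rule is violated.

Zone of each point (C = within 1σ̂, B = 1σ̂–2σ̂, A = 2σ̂–3σ̂, * = beyond 3σ̂; sign = side of CL): 1:+C, 2:-B, 3:-A, 4:-B, 5:-C, 6:-B, 7:+C, 8:+C, 9:-C, 10:-C, 11:+C, 12:+B, 13:-B, 14:-C, 15:-C, 16:+C
Rule 3 (four of five consecutive points beyond the same 1σ limit) is satisfied at point 6.

rule 3 at point 6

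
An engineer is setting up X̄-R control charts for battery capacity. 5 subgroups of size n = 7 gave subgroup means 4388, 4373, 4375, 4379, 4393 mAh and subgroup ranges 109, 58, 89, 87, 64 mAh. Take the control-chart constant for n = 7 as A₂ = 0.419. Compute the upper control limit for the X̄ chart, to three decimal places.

X̄̄ = (4388 + 4373 + 4375 + 4379 + 4393) / 5 = 21908.0000 / 5 = 4381.6000
R̄ = (109 + 58 + 89 + 87 + 64) / 5 = 407.0000 / 5 = 81.4000
UCL = X̄̄ + A₂·R̄ = 4381.6000 + 0.419 × 81.4000 = 4415.7066

4415.707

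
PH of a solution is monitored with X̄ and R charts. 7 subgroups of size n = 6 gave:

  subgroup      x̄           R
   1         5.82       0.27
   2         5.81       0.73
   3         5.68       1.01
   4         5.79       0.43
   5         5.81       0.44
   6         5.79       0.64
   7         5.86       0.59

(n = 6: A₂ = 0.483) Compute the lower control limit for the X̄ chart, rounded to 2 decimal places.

X̄̄ = (5.82 + 5.81 + 5.68 + 5.79 + 5.81 + 5.79 + 5.86) / 7 = 40.5600 / 7 = 5.7943
R̄ = (0.27 + 0.73 + 1.01 + 0.43 + 0.44 + 0.64 + 0.59) / 7 = 4.1100 / 7 = 0.5871
LCL = X̄̄ − A₂·R̄ = 5.7943 − 0.483 × 0.5871 = 5.5107

5.51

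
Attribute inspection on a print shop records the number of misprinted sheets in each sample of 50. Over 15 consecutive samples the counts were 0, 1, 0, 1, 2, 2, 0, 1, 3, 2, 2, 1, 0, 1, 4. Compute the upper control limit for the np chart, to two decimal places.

p̄ = Σdᵢ / (k·n) = 20 / (15 × 50) = 0.02667
UCL = np̄ + 3·√(np̄(1−p̄)) = 1.3333 + 3 × √(1.3333×0.97333) = 1.3333 + 3 × 1.1392 = 4.7509

4.75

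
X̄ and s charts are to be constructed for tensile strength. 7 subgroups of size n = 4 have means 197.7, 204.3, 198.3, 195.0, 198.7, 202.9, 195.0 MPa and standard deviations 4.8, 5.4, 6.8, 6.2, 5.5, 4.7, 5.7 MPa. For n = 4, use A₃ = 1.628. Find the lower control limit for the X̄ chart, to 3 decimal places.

189.749

X̄̄ = (197.7 + 204.3 + 198.3 + 195.0 + 198.7 + 202.9 + 195.0) / 7 = 198.8429
s̄ = (4.8 + 5.4 + 6.8 + 6.2 + 5.5 + 4.7 + 5.7) / 7 = 5.5857
LCL = X̄̄ − A₃·s̄ = 198.8429 − 1.628 × 5.5857 = 189.7493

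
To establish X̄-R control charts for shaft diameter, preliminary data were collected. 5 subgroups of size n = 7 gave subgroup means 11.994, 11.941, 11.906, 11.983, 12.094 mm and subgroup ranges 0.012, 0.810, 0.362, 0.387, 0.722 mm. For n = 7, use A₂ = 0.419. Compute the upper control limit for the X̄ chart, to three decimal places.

12.176

X̄̄ = (11.994 + 11.941 + 11.906 + 11.983 + 12.094) / 5 = 59.9180 / 5 = 11.9836
R̄ = (0.012 + 0.810 + 0.362 + 0.387 + 0.722) / 5 = 2.2930 / 5 = 0.4586
UCL = X̄̄ + A₂·R̄ = 11.9836 + 0.419 × 0.4586 = 12.1758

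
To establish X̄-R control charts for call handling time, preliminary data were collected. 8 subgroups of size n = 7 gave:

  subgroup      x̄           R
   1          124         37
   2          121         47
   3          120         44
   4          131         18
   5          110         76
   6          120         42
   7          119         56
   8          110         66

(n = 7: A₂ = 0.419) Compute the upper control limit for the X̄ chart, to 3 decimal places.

139.592

X̄̄ = (124 + 121 + 120 + 131 + 110 + 120 + 119 + 110) / 8 = 955.0000 / 8 = 119.3750
R̄ = (37 + 47 + 44 + 18 + 76 + 42 + 56 + 66) / 8 = 386.0000 / 8 = 48.2500
UCL = X̄̄ + A₂·R̄ = 119.3750 + 0.419 × 48.2500 = 139.5917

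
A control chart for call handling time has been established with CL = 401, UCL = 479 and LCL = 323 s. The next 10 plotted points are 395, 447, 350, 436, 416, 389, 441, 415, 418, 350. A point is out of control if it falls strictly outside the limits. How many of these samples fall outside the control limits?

All 10 points lie within [323, 479].

0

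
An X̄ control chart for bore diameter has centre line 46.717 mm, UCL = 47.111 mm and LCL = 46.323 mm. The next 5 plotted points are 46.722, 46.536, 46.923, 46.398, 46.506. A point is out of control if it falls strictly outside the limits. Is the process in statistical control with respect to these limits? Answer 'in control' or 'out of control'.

in control

All 5 points lie within [46.323, 47.111].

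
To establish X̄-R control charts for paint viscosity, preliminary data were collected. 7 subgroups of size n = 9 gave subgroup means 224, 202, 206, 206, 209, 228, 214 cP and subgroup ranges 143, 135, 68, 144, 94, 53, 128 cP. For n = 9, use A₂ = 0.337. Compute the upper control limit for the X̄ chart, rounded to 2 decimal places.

X̄̄ = (224 + 202 + 206 + 206 + 209 + 228 + 214) / 7 = 1489.0000 / 7 = 212.7143
R̄ = (143 + 135 + 68 + 144 + 94 + 53 + 128) / 7 = 765.0000 / 7 = 109.2857
UCL = X̄̄ + A₂·R̄ = 212.7143 + 0.337 × 109.2857 = 249.5436

249.54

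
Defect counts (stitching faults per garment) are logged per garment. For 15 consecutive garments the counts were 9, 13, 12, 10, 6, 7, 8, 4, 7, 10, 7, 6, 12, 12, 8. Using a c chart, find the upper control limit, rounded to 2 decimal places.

17.60

c̄ = (9 + 13 + 12 + 10 + 6 + 7 + 8 + 4 + 7 + 10 + 7 + 6 + 12 + 12 + 8) / 15 = 131 / 15 = 8.7333
UCL = c̄ + 3√c̄ = 8.7333 + 3 × √8.7333 = 8.7333 + 3 × 2.9552 = 17.5990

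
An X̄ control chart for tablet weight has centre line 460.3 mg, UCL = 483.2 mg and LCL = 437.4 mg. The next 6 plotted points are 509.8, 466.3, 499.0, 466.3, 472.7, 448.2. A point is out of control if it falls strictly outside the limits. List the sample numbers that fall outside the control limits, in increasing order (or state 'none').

Compare each point to [437.4, 483.2]: sample 1 = 509.8 > UCL; sample 3 = 499.0 > UCL.

1, 3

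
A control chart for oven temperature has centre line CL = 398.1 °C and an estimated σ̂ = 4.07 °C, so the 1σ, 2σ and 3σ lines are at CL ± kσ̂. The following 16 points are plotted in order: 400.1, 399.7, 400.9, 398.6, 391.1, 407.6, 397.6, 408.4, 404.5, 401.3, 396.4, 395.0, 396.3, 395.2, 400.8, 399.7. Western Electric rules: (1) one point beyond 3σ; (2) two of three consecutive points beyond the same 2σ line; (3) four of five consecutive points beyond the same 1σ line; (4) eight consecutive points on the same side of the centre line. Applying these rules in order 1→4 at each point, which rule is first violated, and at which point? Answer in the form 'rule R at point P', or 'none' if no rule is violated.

rule 2 at point 8

Zone of each point (C = within 1σ̂, B = 1σ̂–2σ̂, A = 2σ̂–3σ̂, * = beyond 3σ̂; sign = side of CL): 1:+C, 2:+C, 3:+C, 4:+C, 5:-B, 6:+A, 7:-C, 8:+A, 9:+B, 10:+C, 11:-C, 12:-C, 13:-C, 14:-C, 15:+C, 16:+C
Rule 2 (two of three consecutive points beyond the same 2σ limit) is satisfied at point 8.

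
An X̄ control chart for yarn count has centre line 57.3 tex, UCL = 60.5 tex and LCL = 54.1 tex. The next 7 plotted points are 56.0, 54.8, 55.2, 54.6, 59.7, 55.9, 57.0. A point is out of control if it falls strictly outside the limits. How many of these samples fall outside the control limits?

All 7 points lie within [54.1, 60.5].

0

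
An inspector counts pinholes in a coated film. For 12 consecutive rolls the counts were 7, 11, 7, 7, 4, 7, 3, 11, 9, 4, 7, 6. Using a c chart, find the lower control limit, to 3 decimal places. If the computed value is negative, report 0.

0.000

c̄ = (7 + 11 + 7 + 7 + 4 + 7 + 3 + 11 + 9 + 4 + 7 + 6) / 12 = 83 / 12 = 6.9167
LCL = c̄ − 3√c̄ = 6.9167 − 3 × 2.6300 = -0.9732 → 0 (cannot be negative)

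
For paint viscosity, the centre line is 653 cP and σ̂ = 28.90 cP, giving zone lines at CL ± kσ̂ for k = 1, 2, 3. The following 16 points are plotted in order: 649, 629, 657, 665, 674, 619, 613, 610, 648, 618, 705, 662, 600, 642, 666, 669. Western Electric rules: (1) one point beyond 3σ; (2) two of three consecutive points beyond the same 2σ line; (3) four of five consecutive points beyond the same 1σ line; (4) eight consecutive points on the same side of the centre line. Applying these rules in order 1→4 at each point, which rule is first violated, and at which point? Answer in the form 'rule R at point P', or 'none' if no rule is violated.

Zone of each point (C = within 1σ̂, B = 1σ̂–2σ̂, A = 2σ̂–3σ̂, * = beyond 3σ̂; sign = side of CL): 1:-C, 2:-C, 3:+C, 4:+C, 5:+C, 6:-B, 7:-B, 8:-B, 9:-C, 10:-B, 11:+B, 12:+C, 13:-B, 14:-C, 15:+C, 16:+C
Rule 3 (four of five consecutive points beyond the same 1σ limit) is satisfied at point 10.

rule 3 at point 10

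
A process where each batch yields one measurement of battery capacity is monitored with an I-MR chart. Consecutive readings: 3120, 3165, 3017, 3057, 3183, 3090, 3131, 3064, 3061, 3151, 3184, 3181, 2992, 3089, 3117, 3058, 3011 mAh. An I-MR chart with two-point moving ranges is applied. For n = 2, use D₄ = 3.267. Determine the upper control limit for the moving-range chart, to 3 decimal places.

Moving ranges: 45, 148, 40, 126, 93, 41, 67, 3, 90, 33, 3, 189, 97, 28, 59, 47; M̄R̄ = 1109.0000 / 16 = 69.3125
UCL_MR = D₄·M̄R̄ = 3.267 × 69.3125 = 226.4439

226.444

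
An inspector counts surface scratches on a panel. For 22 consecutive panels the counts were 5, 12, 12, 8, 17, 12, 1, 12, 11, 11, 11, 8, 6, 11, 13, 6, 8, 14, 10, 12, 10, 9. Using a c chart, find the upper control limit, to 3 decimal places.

19.420

c̄ = (5 + 12 + 12 + 8 + 17 + 12 + 1 + 12 + 11 + 11 + 11 + 8 + 6 + 11 + 13 + 6 + 8 + 14 + 10 + 12 + 10 + 9) / 22 = 219 / 22 = 9.9545
UCL = c̄ + 3√c̄ = 9.9545 + 3 × √9.9545 = 9.9545 + 3 × 3.1551 = 19.4198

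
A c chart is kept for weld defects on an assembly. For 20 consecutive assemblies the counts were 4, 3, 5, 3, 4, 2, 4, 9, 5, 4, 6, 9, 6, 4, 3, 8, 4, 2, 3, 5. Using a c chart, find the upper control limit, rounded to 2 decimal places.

c̄ = (4 + 3 + 5 + 3 + 4 + 2 + 4 + 9 + 5 + 4 + 6 + 9 + 6 + 4 + 3 + 8 + 4 + 2 + 3 + 5) / 20 = 93 / 20 = 4.6500
UCL = c̄ + 3√c̄ = 4.6500 + 3 × √4.6500 = 4.6500 + 3 × 2.1564 = 11.1192

11.12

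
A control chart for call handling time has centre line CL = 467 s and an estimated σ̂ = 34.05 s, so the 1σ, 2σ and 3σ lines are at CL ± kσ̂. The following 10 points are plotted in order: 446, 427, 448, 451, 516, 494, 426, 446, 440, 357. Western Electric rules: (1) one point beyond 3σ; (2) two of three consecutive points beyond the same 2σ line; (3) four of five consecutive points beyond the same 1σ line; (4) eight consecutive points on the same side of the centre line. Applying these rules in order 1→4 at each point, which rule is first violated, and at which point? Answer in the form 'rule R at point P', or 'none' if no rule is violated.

Zone of each point (C = within 1σ̂, B = 1σ̂–2σ̂, A = 2σ̂–3σ̂, * = beyond 3σ̂; sign = side of CL): 1:-C, 2:-B, 3:-C, 4:-C, 5:+B, 6:+C, 7:-B, 8:-C, 9:-C, 10:-*
Rule 1 (one point beyond the 3σ limits) is satisfied at point 10.

rule 1 at point 10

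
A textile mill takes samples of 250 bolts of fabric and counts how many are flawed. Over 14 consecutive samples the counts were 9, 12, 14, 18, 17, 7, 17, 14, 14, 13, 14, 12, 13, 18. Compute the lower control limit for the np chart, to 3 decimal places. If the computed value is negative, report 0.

2.913

p̄ = Σdᵢ / (k·n) = 192 / (14 × 250) = 0.05486
LCL = np̄ − 3·√(np̄(1−p̄)) = 13.7143 − 3 × 3.6003 = 2.9135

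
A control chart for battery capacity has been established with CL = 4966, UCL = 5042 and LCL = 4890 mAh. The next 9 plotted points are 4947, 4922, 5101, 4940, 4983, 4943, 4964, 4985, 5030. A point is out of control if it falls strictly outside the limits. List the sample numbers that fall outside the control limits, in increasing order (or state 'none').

3

Compare each point to [4890, 5042]: sample 3 = 5101 > UCL.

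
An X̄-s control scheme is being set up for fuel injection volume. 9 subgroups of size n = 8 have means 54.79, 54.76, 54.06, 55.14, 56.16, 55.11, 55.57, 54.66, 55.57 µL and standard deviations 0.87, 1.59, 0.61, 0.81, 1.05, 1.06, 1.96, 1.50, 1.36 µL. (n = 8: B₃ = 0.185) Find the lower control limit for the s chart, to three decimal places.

0.222

s̄ = (0.87 + 1.59 + 0.61 + 0.81 + 1.05 + 1.06 + 1.96 + 1.50 + 1.36) / 9 = 1.2011
LCL_s = B₃·s̄ = 0.185 × 1.2011 = 0.2222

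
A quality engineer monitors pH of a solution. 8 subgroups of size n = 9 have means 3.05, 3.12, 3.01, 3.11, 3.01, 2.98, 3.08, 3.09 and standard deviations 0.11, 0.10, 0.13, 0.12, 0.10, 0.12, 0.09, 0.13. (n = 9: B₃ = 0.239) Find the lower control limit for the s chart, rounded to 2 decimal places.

s̄ = (0.11 + 0.10 + 0.13 + 0.12 + 0.10 + 0.12 + 0.09 + 0.13) / 8 = 0.1125
LCL_s = B₃·s̄ = 0.239 × 0.1125 = 0.0269

0.03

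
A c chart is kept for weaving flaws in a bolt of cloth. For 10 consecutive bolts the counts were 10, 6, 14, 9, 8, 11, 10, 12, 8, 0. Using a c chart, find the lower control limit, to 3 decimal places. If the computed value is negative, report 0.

c̄ = (10 + 6 + 14 + 9 + 8 + 11 + 10 + 12 + 8 + 0) / 10 = 88 / 10 = 8.8000
LCL = c̄ − 3√c̄ = 8.8000 − 3 × 2.9665 = -0.0994 → 0 (cannot be negative)

0.000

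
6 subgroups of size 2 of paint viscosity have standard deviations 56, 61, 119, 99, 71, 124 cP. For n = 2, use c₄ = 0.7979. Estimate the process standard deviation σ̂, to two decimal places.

s̄ = (56 + 61 + 119 + 99 + 71 + 124) / 6 = 88.3333
σ̂ = s̄ / c₄ = 88.3333 / 0.7979 = 110.7073

110.71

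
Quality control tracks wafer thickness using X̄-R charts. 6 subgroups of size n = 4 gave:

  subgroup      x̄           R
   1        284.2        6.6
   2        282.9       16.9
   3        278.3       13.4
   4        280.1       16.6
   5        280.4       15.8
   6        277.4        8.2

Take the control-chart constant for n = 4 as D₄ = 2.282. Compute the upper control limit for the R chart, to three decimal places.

R̄ = (6.6 + 16.9 + 13.4 + 16.6 + 15.8 + 8.2) / 6 = 77.5000 / 6 = 12.9167
UCL_R = D₄·R̄ = 2.282 × 12.9167 = 29.4758

29.476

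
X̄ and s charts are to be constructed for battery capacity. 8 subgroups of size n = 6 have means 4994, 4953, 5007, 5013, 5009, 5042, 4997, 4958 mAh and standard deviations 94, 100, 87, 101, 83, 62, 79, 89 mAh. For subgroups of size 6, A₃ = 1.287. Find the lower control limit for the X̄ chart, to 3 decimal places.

4884.817

X̄̄ = (4994 + 4953 + 5007 + 5013 + 5009 + 5042 + 4997 + 4958) / 8 = 4996.6250
s̄ = (94 + 100 + 87 + 101 + 83 + 62 + 79 + 89) / 8 = 86.8750
LCL = X̄̄ − A₃·s̄ = 4996.6250 − 1.287 × 86.8750 = 4884.8169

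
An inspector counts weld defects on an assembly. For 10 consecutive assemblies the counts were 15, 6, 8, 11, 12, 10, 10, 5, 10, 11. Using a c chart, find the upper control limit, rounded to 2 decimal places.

19.19

c̄ = (15 + 6 + 8 + 11 + 12 + 10 + 10 + 5 + 10 + 11) / 10 = 98 / 10 = 9.8000
UCL = c̄ + 3√c̄ = 9.8000 + 3 × √9.8000 = 9.8000 + 3 × 3.1305 = 19.1915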